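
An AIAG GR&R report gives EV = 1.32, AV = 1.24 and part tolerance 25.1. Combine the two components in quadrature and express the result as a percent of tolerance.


GRR = sqrt(EV^2 + AV^2) = sqrt(1.32^2 + 1.24^2) = 1.811077
%GRR = GRR / tol * 100 = 1.811077 / 25.1 * 100
%GRR = 7.2154

7.2154


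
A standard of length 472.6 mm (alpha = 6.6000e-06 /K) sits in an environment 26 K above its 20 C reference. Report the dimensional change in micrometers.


dL = L * alpha * dT
= 472.6 * 6.6000e-06 * 26
= 0.0810982 mm
dL_um = 0.0810982 * 1000 = 81.0982 um

81.0982


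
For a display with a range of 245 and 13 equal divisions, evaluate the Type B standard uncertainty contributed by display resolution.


resolution = range / divisions
resolution = 245 / 13 = 18.846154
u_res = resolution / (2*sqrt(3))
u_res = 18.846154 / 3.4641016
u_res = 5.4404

5.4404


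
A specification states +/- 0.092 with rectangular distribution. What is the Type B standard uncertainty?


u_B = half_width / sqrt(3)
u_B = 0.092 / 1.7320508
u_B = 0.0531

0.0531


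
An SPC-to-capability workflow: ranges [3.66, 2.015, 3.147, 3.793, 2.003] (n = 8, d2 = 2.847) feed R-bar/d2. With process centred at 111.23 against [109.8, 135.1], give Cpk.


R_bar = (3.66 + 2.015 + 3.147 + 3.793 + 2.003) / 5 = 2.9236
sigma = R_bar / d2 = 2.9236 / 2.847 = 1.0269055
Cp = (USL - LSL)/(6*sigma) = (135.1 - 109.8)/(6*1.0269055) = 4.1062
Cpu = (135.1 - 111.23)/(3*1.0269055) = 7.7482
Cpl = (111.23 - 109.8)/(3*1.0269055) = 0.4642
Cpk = min(Cpu, Cpl) = 0.4642

0.4642


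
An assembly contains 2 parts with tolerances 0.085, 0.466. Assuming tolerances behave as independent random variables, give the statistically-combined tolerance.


RSS = sqrt(0.085^2 + 0.466^2)
= sqrt(0.224381)
= 0.4737

0.4737


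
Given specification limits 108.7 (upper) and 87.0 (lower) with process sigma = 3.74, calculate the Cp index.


Cp = (USL - LSL) / (6 * sigma)
= (108.7 - 87.0) / (6 * 3.74)
= 21.7000 / 22.4400
= 0.9670

0.9670


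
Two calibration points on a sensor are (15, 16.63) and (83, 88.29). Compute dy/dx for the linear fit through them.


slope = (y2 - y1) / (x2 - x1)
= (88.29 - 16.63) / (83 - 15)
= 71.6600 / 68
= 1.0538

1.0538


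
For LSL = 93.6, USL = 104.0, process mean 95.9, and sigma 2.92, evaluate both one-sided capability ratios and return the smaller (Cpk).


Cpu = (USL - mean) / (3*sigma) = (104.0 - 95.9) / (3*2.92) = 0.9247
Cpl = (mean - LSL) / (3*sigma) = (95.9 - 93.6) / (3*2.92) = 0.2626
Cpk = min(Cpu, Cpl) = 0.2626

0.2626


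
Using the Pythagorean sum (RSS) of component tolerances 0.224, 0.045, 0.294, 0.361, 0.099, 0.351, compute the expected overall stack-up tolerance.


RSS = sqrt(0.224^2 + 0.045^2 + 0.294^2 + 0.361^2 + 0.099^2 + 0.351^2)
= sqrt(0.40196)
= 0.6340

0.6340


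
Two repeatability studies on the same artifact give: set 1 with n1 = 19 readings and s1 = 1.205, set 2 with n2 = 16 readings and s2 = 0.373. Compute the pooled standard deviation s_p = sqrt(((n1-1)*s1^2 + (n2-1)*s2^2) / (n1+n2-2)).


s_p = sqrt(((n1-1)*s1^2 + (n2-1)*s2^2) / (n1+n2-2))
numerator = (19-1)*1.205^2 + (16-1)*0.373^2 = 26.13645 + 2.086935 = 28.223385
denominator = 19 + 16 - 2 = 33
s_p^2 = 28.223385 / 33 = 0.85525409
s_p = sqrt(0.85525409) = 0.9248

0.9248


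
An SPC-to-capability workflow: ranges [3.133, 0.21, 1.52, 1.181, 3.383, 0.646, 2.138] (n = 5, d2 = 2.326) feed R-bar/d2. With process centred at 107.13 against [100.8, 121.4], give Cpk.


R_bar = (3.133 + 0.21 + 1.52 + 1.181 + 3.383 + 0.646 + 2.138) / 7 = 1.7444286
sigma = R_bar / d2 = 1.7444286 / 2.326 = 0.7499693
Cp = (USL - LSL)/(6*sigma) = (121.4 - 100.8)/(6*0.7499693) = 4.5780
Cpu = (121.4 - 107.13)/(3*0.7499693) = 6.3425
Cpl = (107.13 - 100.8)/(3*0.7499693) = 2.8134
Cpk = min(Cpu, Cpl) = 2.8134

2.8134


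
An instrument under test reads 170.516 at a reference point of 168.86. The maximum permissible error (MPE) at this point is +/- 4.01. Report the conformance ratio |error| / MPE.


e = indication - reference = 170.516 - 168.86 = 1.6560
|e| = 1.6560
ratio = |e| / MPE = 1.6560 / 4.01
ratio = 0.4130

0.4130


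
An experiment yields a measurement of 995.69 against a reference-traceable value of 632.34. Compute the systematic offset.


Systematic error = measured - true
= 995.69 - 632.34
= 363.3500

363.3500


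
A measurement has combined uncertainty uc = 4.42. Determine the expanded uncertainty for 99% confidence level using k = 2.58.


U = k * uc
U = 2.58 * 4.42
U = 11.4036

11.4036


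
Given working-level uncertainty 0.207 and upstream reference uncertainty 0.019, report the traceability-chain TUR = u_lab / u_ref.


TUR = u_lab / u_ref
= 0.207 / 0.019
= 10.8947

10.8947


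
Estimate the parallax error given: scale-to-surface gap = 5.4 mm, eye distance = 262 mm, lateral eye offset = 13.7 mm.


error = h * offset / d
= 5.4 * 13.7 / 262
= 0.2824

0.2824


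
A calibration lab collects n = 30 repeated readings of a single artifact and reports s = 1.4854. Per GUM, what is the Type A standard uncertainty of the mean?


u_A = s / sqrt(n)
u_A = 1.4854 / sqrt(30)
u_A = 1.4854 / 5.4772256
u_A = 0.2712

0.2712


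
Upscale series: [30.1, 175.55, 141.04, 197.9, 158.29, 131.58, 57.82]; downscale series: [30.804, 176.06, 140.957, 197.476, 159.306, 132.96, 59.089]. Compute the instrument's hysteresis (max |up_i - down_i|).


|30.1 - 30.804| = 0.7040
|175.55 - 176.06| = 0.5100
|141.04 - 140.957| = 0.0830
|197.9 - 197.476| = 0.4240
|158.29 - 159.306| = 1.0160
|131.58 - 132.96| = 1.3800
|57.82 - 59.089| = 1.2690
hysteresis = max(diffs) = 1.3800

1.3800


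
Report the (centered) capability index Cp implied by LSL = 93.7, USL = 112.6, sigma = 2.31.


Cp = (USL - LSL) / (6 * sigma)
= (112.6 - 93.7) / (6 * 2.31)
= 18.9000 / 13.8600
= 1.3636

1.3636


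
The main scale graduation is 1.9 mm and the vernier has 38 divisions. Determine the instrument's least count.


LC = MSD / n_div
= 1.9 / 38
= 0.0500

0.0500


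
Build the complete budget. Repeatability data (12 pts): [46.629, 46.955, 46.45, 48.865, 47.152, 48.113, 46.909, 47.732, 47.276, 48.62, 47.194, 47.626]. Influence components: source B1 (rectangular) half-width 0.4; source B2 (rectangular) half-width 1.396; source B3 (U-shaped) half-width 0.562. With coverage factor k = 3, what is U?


mean = (46.629 + 46.955 + 46.45 + 48.865 + 47.152 + 48.113 + 46.909 + 47.732 + 47.276 + 48.62 + 47.194 + 47.626) / 12 = 47.46008333
s = sqrt(sum((x - mean)^2)/(n-1)) = 0.75776807
u_A = s / sqrt(n) = 0.75776807 / sqrt(12) = 0.2187488
u_B1 = 0.4 / sqrt(3) = 0.23094011
u_B2 = 1.396 / sqrt(3) = 0.80598098
u_B3 = 0.562 / sqrt(2) = 0.39739401
uc = sqrt(0.2187488^2 + 0.23094011^2 + 0.80598098^2 + 0.39739401^2) = 0.95326372
U = k * uc = 3 * 0.95326372
U = 2.8598

2.8598


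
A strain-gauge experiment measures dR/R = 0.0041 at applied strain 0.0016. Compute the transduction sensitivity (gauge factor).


GF = (dR/R) / epsilon
= 0.0041 / 0.0016
= 2.5625

2.5625


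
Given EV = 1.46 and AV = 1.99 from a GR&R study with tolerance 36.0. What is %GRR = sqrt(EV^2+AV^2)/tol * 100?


GRR = sqrt(EV^2 + AV^2) = sqrt(1.46^2 + 1.99^2) = 2.4681369
%GRR = GRR / tol * 100 = 2.4681369 / 36.0 * 100
%GRR = 6.8559

6.8559


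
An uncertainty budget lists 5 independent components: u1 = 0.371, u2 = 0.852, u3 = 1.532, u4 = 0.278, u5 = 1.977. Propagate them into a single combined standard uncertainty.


uc = sqrt(0.371^2 + 0.852^2 + 1.532^2 + 0.278^2 + 1.977^2)
uc = sqrt(7.196382)
uc = 2.6826

2.6826


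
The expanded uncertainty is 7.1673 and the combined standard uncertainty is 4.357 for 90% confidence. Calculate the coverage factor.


k = U / uc
k = 7.1673 / 4.357
k = 1.645

1.645


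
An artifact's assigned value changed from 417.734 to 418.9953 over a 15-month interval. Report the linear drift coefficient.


rate = (v2 - v1) / months
= (418.9953 - 417.734) / 15
= 1.2613 / 15
= 0.0841

0.0841


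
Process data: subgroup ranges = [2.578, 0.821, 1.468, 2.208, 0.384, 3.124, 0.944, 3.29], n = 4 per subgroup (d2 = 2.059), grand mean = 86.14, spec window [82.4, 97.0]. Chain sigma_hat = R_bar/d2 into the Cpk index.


R_bar = (2.578 + 0.821 + 1.468 + 2.208 + 0.384 + 3.124 + 0.944 + 3.29) / 8 = 1.852125
sigma = R_bar / d2 = 1.852125 / 2.059 = 0.89952647
Cp = (USL - LSL)/(6*sigma) = (97.0 - 82.4)/(6*0.89952647) = 2.7051
Cpu = (97.0 - 86.14)/(3*0.89952647) = 4.0243
Cpl = (86.14 - 82.4)/(3*0.89952647) = 1.3859
Cpk = min(Cpu, Cpl) = 1.3859

1.3859


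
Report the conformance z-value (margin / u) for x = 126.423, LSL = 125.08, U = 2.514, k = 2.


u = U / k = 2.514 / 2 = 1.257
margin = |LSL - x| = |125.08 - 126.423| = 1.343
z = margin / u = 1.343 / 1.257
z = 1.0684

1.0684


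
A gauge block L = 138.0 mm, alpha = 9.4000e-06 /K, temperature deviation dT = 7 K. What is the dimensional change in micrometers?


dL = L * alpha * dT
= 138.0 * 9.4000e-06 * 7
= 0.0090804 mm
dL_um = 0.0090804 * 1000 = 9.0804 um

9.0804


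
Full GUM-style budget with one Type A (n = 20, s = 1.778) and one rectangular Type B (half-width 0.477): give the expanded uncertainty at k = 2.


u_A = s / sqrt(n) = 1.778 / sqrt(20) = 0.39757289
u_B = half_width / sqrt(3) = 0.477 / sqrt(3) = 0.27539608
uc = sqrt(u_A^2 + u_B^2) = sqrt(0.39757289^2 + 0.27539608^2) = 0.48363954
U = k * uc = 2 * 0.48363954
U = 0.9673

0.9673


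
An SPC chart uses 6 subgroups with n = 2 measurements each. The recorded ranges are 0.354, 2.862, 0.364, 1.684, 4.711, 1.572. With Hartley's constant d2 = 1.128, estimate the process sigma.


R_bar = (0.354 + 2.862 + 0.364 + 1.684 + 4.711 + 1.572) / 6
R_bar = 11.547 / 6 = 1.9245
sigma_hat = R_bar / d2 = 1.9245 / 1.128 = 1.7061

1.7061


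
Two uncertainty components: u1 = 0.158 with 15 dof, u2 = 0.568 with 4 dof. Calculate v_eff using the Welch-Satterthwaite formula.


uc = sqrt(u1^2 + u2^2) = sqrt(0.158^2 + 0.568^2) = 0.58956594
v_eff = uc^4 / (u1^4/v1 + u2^4/v2)
= 0.58956594^4 / (0.158^4/15 + 0.568^4/4)
= 0.12081742 / 0.026063108
v_eff = 4.6356

4.6356


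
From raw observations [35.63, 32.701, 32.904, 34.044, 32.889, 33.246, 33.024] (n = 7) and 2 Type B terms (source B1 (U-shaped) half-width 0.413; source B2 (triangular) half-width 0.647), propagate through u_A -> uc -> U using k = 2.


mean = (35.63 + 32.701 + 32.904 + 34.044 + 32.889 + 33.246 + 33.024) / 7 = 33.49114286
s = sqrt(sum((x - mean)^2)/(n-1)) = 1.0400574
u_A = s / sqrt(n) = 1.0400574 / sqrt(7) = 0.39310475
u_B1 = 0.413 / sqrt(2) = 0.2920351
u_B2 = 0.647 / sqrt(6) = 0.26413664
uc = sqrt(0.39310475^2 + 0.2920351^2 + 0.26413664^2) = 0.55640274
U = k * uc = 2 * 0.55640274
U = 1.1128

1.1128


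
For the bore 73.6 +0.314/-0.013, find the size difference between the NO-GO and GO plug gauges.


GO = nominal - lower_tol (smallest hole = maximum material condition)
GO = 73.6 - 0.013 = 73.587
NO-GO = nominal + upper_tol (largest hole = least material condition)
NO-GO = 73.6 + 0.314 = 73.914
spread = NO-GO - GO = 73.914 - 73.587 = 0.3270

0.3270


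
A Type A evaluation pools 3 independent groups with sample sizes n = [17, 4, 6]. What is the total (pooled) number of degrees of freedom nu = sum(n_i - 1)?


nu = sum_i (n_i - 1)
nu = ((17 - 1) + (4 - 1) + (6 - 1))
nu = 16 + 3 + 5
nu = 24

24


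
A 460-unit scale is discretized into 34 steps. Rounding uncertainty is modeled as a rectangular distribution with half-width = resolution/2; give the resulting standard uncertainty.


resolution = range / divisions
resolution = 460 / 34 = 13.529412
u_res = resolution / (2*sqrt(3))
u_res = 13.529412 / 3.4641016
u_res = 3.9056

3.9056


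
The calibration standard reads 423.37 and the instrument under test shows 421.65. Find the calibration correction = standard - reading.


Correction = standard - reading
= 423.37 - 421.65
= 1.7200

1.7200


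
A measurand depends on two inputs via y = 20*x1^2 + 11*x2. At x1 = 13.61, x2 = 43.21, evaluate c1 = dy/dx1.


y = 20*x1^2 + 11*x2
dy/dx1 = 2*20*x1
Evaluate at x1 = 13.61: c1 = 40 * 13.61
c1 = 544.4000

544.4000


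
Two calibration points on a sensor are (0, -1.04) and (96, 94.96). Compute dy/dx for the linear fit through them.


slope = (y2 - y1) / (x2 - x1)
= (94.96 - -1.04) / (96 - 0)
= 96.0000 / 96
= 1.0000

1.0000


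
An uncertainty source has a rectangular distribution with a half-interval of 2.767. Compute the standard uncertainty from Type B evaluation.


u_B = half_width / sqrt(3)
u_B = 2.767 / 1.7320508
u_B = 1.5975

1.5975


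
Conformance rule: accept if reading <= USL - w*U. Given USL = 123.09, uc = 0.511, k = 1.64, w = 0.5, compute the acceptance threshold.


U = k * uc = 1.64 * 0.511 = 0.83804
guard band g = w * U = 0.5 * 0.83804 = 0.41902
AL = USL - g = 123.09 - 0.41902
AL = 122.6710

122.6710


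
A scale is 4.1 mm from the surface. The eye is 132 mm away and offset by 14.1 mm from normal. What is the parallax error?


error = h * offset / d
= 4.1 * 14.1 / 132
= 0.4380

0.4380


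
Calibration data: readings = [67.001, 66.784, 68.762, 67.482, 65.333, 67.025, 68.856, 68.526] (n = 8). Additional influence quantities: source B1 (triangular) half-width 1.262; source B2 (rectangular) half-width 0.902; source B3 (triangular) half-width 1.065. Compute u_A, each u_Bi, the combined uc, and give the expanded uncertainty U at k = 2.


mean = (67.001 + 66.784 + 68.762 + 67.482 + 65.333 + 67.025 + 68.856 + 68.526) / 8 = 67.471125
s = sqrt(sum((x - mean)^2)/(n-1)) = 1.2048047
u_A = s / sqrt(n) = 1.2048047 / sqrt(8) = 0.42596279
u_B1 = 1.262 / sqrt(6) = 0.51520934
u_B2 = 0.902 / sqrt(3) = 0.52076994
u_B3 = 1.065 / sqrt(6) = 0.43478443
uc = sqrt(0.42596279^2 + 0.51520934^2 + 0.52076994^2 + 0.43478443^2) = 0.95243047
U = k * uc = 2 * 0.95243047
U = 1.9049

1.9049


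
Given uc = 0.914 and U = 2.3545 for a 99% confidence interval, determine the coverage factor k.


k = U / uc
k = 2.3545 / 0.914
k = 2.576

2.576


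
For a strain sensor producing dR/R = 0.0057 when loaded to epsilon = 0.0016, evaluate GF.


GF = (dR/R) / epsilon
= 0.0057 / 0.0016
= 3.5625

3.5625


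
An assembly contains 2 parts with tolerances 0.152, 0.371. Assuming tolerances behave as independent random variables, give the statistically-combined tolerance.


RSS = sqrt(0.152^2 + 0.371^2)
= sqrt(0.160745)
= 0.4009

0.4009


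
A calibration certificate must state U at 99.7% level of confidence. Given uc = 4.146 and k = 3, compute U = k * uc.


U = k * uc
U = 3 * 4.146
U = 12.4380

12.4380


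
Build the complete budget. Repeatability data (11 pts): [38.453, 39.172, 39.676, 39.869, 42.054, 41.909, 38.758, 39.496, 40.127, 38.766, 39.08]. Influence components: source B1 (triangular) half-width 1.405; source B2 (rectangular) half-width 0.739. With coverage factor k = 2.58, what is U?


mean = (38.453 + 39.172 + 39.676 + 39.869 + 42.054 + 41.909 + 38.758 + 39.496 + 40.127 + 38.766 + 39.08) / 11 = 39.76
s = sqrt(sum((x - mean)^2)/(n-1)) = 1.2088173
u_A = s / sqrt(n) = 1.2088173 / sqrt(11) = 0.36447213
u_B1 = 1.405 / sqrt(6) = 0.57358885
u_B2 = 0.739 / sqrt(3) = 0.42666185
uc = sqrt(0.36447213^2 + 0.57358885^2 + 0.42666185^2) = 0.8024241
U = k * uc = 2.58 * 0.8024241
U = 2.0703

2.0703


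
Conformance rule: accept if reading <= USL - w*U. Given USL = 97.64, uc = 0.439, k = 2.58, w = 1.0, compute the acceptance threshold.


U = k * uc = 2.58 * 0.439 = 1.13262
guard band g = w * U = 1.0 * 1.13262 = 1.13262
AL = USL - g = 97.64 - 1.13262
AL = 96.5074

96.5074


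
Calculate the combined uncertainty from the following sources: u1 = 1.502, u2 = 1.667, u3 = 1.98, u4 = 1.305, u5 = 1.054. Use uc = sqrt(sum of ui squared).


uc = sqrt(1.502^2 + 1.667^2 + 1.98^2 + 1.305^2 + 1.054^2)
uc = sqrt(11.769234)
uc = 3.4306

3.4306


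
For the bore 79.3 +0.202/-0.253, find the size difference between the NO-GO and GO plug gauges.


GO = nominal - lower_tol (smallest hole = maximum material condition)
GO = 79.3 - 0.253 = 79.047
NO-GO = nominal + upper_tol (largest hole = least material condition)
NO-GO = 79.3 + 0.202 = 79.502
spread = NO-GO - GO = 79.502 - 79.047 = 0.4550

0.4550


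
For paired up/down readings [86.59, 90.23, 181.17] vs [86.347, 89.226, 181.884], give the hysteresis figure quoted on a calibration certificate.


|86.59 - 86.347| = 0.2430
|90.23 - 89.226| = 1.0040
|181.17 - 181.884| = 0.7140
hysteresis = max(diffs) = 1.0040

1.0040


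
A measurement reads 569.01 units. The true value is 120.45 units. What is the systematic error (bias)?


Systematic error = measured - true
= 569.01 - 120.45
= 448.5600

448.5600


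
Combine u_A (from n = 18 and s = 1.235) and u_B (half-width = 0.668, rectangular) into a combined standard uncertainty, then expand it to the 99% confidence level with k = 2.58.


u_A = s / sqrt(n) = 1.235 / sqrt(18) = 0.29109229
u_B = half_width / sqrt(3) = 0.668 / sqrt(3) = 0.38566998
uc = sqrt(u_A^2 + u_B^2) = sqrt(0.29109229^2 + 0.38566998^2) = 0.4831936
U = k * uc = 2.58 * 0.4831936
U = 1.2466

1.2466


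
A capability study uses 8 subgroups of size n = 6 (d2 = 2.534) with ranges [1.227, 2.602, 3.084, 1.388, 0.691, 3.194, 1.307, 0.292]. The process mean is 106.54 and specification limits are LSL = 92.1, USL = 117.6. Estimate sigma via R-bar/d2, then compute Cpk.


R_bar = (1.227 + 2.602 + 3.084 + 1.388 + 0.691 + 3.194 + 1.307 + 0.292) / 8 = 1.723125
sigma = R_bar / d2 = 1.723125 / 2.534 = 0.68000197
Cp = (USL - LSL)/(6*sigma) = (117.6 - 92.1)/(6*0.68000197) = 6.2500
Cpu = (117.6 - 106.54)/(3*0.68000197) = 5.4216
Cpl = (106.54 - 92.1)/(3*0.68000197) = 7.0784
Cpk = min(Cpu, Cpl) = 5.4216

5.4216


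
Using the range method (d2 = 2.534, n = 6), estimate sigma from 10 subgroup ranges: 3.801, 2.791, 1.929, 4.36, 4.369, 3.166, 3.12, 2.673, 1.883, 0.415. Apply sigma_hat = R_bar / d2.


R_bar = (3.801 + 2.791 + 1.929 + 4.36 + 4.369 + 3.166 + 3.12 + 2.673 + 1.883 + 0.415) / 10
R_bar = 28.507 / 10 = 2.8507
sigma_hat = R_bar / d2 = 2.8507 / 2.534 = 1.1250

1.1250


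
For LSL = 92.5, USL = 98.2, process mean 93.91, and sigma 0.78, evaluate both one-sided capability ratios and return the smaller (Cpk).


Cpu = (USL - mean) / (3*sigma) = (98.2 - 93.91) / (3*0.78) = 1.8333
Cpl = (mean - LSL) / (3*sigma) = (93.91 - 92.5) / (3*0.78) = 0.6026
Cpk = min(Cpu, Cpl) = 0.6026

0.6026


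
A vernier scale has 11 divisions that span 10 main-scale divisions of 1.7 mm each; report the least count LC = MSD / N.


LC = MSD / n_div
= 1.7 / 11
= 0.1545

0.1545


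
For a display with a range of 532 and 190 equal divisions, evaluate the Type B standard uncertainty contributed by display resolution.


resolution = range / divisions
resolution = 532 / 190 = 2.8
u_res = resolution / (2*sqrt(3))
u_res = 2.8 / 3.4641016
u_res = 0.8083

0.8083


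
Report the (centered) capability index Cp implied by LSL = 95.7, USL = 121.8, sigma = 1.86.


Cp = (USL - LSL) / (6 * sigma)
= (121.8 - 95.7) / (6 * 1.86)
= 26.1000 / 11.1600
= 2.3387

2.3387


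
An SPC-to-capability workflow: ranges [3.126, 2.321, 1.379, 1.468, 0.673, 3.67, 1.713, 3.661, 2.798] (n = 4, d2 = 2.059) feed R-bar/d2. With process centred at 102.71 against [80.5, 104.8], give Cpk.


R_bar = (3.126 + 2.321 + 1.379 + 1.468 + 0.673 + 3.67 + 1.713 + 3.661 + 2.798) / 9 = 2.3121111
sigma = R_bar / d2 = 2.3121111 / 2.059 = 1.1229291
Cp = (USL - LSL)/(6*sigma) = (104.8 - 80.5)/(6*1.1229291) = 3.6066
Cpu = (104.8 - 102.71)/(3*1.1229291) = 0.6204
Cpl = (102.71 - 80.5)/(3*1.1229291) = 6.5929
Cpk = min(Cpu, Cpl) = 0.6204

0.6204


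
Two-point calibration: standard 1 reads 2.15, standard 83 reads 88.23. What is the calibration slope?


slope = (y2 - y1) / (x2 - x1)
= (88.23 - 2.15) / (83 - 1)
= 86.0800 / 82
= 1.0498

1.0498


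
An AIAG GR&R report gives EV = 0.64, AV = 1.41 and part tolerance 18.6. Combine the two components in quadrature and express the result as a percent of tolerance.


GRR = sqrt(EV^2 + AV^2) = sqrt(0.64^2 + 1.41^2) = 1.5484508
%GRR = GRR / tol * 100 = 1.5484508 / 18.6 * 100
%GRR = 8.3250

8.3250


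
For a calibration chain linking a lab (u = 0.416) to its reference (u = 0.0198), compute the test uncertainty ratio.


TUR = u_lab / u_ref
= 0.416 / 0.0198
= 21.0101

21.0101


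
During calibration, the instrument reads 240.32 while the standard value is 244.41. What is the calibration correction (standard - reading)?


Correction = standard - reading
= 244.41 - 240.32
= 4.0900

4.0900


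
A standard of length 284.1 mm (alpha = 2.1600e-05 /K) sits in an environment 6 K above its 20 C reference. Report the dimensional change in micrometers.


dL = L * alpha * dT
= 284.1 * 2.1600e-05 * 6
= 0.0368194 mm
dL_um = 0.0368194 * 1000 = 36.8194 um

36.8194


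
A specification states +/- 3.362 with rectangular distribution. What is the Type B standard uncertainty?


u_B = half_width / sqrt(3)
u_B = 3.362 / 1.7320508
u_B = 1.9411

1.9411


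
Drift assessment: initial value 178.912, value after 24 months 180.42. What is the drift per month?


rate = (v2 - v1) / months
= (180.42 - 178.912) / 24
= 1.5080 / 24
= 0.0628

0.0628


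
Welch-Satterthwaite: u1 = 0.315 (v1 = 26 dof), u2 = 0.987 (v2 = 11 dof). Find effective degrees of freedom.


uc = sqrt(u1^2 + u2^2) = sqrt(0.315^2 + 0.987^2) = 1.0360473
v_eff = uc^4 / (u1^4/v1 + u2^4/v2)
= 1.0360473^4 / (0.315^4/26 + 0.987^4/11)
= 1.1521747 / 0.086651881
v_eff = 13.2966

13.2966


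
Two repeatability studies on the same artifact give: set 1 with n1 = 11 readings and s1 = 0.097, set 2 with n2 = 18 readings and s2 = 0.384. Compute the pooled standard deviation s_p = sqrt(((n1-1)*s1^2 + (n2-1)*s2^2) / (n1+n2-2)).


s_p = sqrt(((n1-1)*s1^2 + (n2-1)*s2^2) / (n1+n2-2))
numerator = (11-1)*0.097^2 + (18-1)*0.384^2 = 0.09409 + 2.506752 = 2.600842
denominator = 11 + 18 - 2 = 27
s_p^2 = 2.600842 / 27 = 0.096327481
s_p = sqrt(0.096327481) = 0.3104

0.3104


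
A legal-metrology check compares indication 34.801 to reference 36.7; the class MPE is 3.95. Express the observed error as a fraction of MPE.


e = indication - reference = 34.801 - 36.7 = -1.8990
|e| = 1.8990
ratio = |e| / MPE = 1.8990 / 3.95
ratio = 0.4808

0.4808


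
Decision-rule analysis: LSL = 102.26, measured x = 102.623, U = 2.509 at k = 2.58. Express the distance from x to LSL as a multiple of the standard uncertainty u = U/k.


u = U / k = 2.509 / 2.58 = 0.97248062
margin = |LSL - x| = |102.26 - 102.623| = 0.363
z = margin / u = 0.363 / 0.97248062
z = 0.3733

0.3733


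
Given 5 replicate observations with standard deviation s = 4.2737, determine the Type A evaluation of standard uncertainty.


u_A = s / sqrt(n)
u_A = 4.2737 / sqrt(5)
u_A = 4.2737 / 2.236068
u_A = 1.9113

1.9113


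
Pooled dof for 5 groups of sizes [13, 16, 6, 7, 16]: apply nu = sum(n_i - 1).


nu = sum_i (n_i - 1)
nu = ((13 - 1) + (16 - 1) + (6 - 1) + (7 - 1) + (16 - 1))
nu = 12 + 15 + 5 + 6 + 15
nu = 53

53


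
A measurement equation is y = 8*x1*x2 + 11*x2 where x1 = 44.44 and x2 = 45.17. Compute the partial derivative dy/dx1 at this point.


y = 8*x1*x2 + 11*x2
dy/dx1 = 8*x2
Evaluate at x2 = 45.17: c1 = 8 * 45.17
c1 = 361.3600

361.3600


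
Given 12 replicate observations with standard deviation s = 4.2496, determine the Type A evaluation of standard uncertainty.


u_A = s / sqrt(n)
u_A = 4.2496 / sqrt(12)
u_A = 4.2496 / 3.4641016
u_A = 1.2268

1.2268


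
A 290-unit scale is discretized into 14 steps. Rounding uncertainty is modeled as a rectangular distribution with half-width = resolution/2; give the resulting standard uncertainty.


resolution = range / divisions
resolution = 290 / 14 = 20.714286
u_res = resolution / (2*sqrt(3))
u_res = 20.714286 / 3.4641016
u_res = 5.9797

5.9797


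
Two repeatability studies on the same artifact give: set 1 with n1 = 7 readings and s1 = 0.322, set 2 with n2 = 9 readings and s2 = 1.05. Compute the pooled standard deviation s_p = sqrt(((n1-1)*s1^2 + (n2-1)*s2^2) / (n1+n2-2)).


s_p = sqrt(((n1-1)*s1^2 + (n2-1)*s2^2) / (n1+n2-2))
numerator = (7-1)*0.322^2 + (9-1)*1.05^2 = 0.622104 + 8.82 = 9.442104
denominator = 7 + 9 - 2 = 14
s_p^2 = 9.442104 / 14 = 0.674436
s_p = sqrt(0.674436) = 0.8212

0.8212


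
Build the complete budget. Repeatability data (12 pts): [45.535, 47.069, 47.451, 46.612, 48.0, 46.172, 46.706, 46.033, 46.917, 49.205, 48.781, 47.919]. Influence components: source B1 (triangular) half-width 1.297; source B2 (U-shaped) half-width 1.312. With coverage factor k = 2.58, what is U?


mean = (45.535 + 47.069 + 47.451 + 46.612 + 48.0 + 46.172 + 46.706 + 46.033 + 46.917 + 49.205 + 48.781 + 47.919) / 12 = 47.2
s = sqrt(sum((x - mean)^2)/(n-1)) = 1.1126331
u_A = s / sqrt(n) = 1.1126331 / sqrt(12) = 0.32118951
u_B1 = 1.297 / sqrt(6) = 0.52949803
u_B2 = 1.312 / sqrt(2) = 0.9277241
uc = sqrt(0.32118951^2 + 0.52949803^2 + 0.9277241^2) = 1.1154384
U = k * uc = 2.58 * 1.1154384
U = 2.8778

2.8778


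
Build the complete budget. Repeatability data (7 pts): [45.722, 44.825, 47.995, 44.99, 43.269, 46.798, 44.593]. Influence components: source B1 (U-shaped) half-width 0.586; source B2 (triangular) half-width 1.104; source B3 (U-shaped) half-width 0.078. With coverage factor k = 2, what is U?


mean = (45.722 + 44.825 + 47.995 + 44.99 + 43.269 + 46.798 + 44.593) / 7 = 45.456
s = sqrt(sum((x - mean)^2)/(n-1)) = 1.552487
u_A = s / sqrt(n) = 1.552487 / sqrt(7) = 0.58678493
u_B1 = 0.586 / sqrt(2) = 0.41436457
u_B2 = 1.104 / sqrt(6) = 0.45070611
u_B3 = 0.078 / sqrt(2) = 0.055154329
uc = sqrt(0.58678493^2 + 0.41436457^2 + 0.45070611^2 + 0.055154329^2) = 0.84981913
U = k * uc = 2 * 0.84981913
U = 1.6996

1.6996


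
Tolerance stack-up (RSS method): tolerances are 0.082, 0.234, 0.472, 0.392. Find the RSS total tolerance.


RSS = sqrt(0.082^2 + 0.234^2 + 0.472^2 + 0.392^2)
= sqrt(0.437928)
= 0.6618

0.6618


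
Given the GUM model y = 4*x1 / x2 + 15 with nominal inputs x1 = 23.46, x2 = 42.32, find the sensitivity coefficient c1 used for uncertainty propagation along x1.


y = 4*x1 / x2 + 15
dy/dx1 = 4/x2
Evaluate at x2 = 42.32: c1 = 4 / 42.32
c1 = 0.0945

0.0945


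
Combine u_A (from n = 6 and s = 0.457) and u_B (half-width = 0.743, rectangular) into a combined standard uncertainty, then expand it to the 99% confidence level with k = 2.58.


u_A = s / sqrt(n) = 0.457 / sqrt(6) = 0.18656947
u_B = half_width / sqrt(3) = 0.743 / sqrt(3) = 0.42897125
uc = sqrt(u_A^2 + u_B^2) = sqrt(0.18656947^2 + 0.42897125^2) = 0.46778681
U = k * uc = 2.58 * 0.46778681
U = 1.2069

1.2069


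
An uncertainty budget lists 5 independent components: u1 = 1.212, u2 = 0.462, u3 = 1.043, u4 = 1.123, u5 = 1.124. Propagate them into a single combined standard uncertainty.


uc = sqrt(1.212^2 + 0.462^2 + 1.043^2 + 1.123^2 + 1.124^2)
uc = sqrt(5.294742)
uc = 2.3010

2.3010


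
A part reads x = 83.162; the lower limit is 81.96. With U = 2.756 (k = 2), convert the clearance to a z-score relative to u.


u = U / k = 2.756 / 2 = 1.378
margin = |LSL - x| = |81.96 - 83.162| = 1.202
z = margin / u = 1.202 / 1.378
z = 0.8723

0.8723


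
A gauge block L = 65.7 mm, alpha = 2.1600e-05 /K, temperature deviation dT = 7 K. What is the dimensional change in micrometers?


dL = L * alpha * dT
= 65.7 * 2.1600e-05 * 7
= 0.0099338 mm
dL_um = 0.0099338 * 1000 = 9.9338 um

9.9338


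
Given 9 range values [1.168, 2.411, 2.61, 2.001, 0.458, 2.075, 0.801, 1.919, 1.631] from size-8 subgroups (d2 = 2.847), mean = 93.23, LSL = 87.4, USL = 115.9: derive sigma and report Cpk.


R_bar = (1.168 + 2.411 + 2.61 + 2.001 + 0.458 + 2.075 + 0.801 + 1.919 + 1.631) / 9 = 1.6748889
sigma = R_bar / d2 = 1.6748889 / 2.847 = 0.58829958
Cp = (USL - LSL)/(6*sigma) = (115.9 - 87.4)/(6*0.58829958) = 8.0741
Cpu = (115.9 - 93.23)/(3*0.58829958) = 12.8449
Cpl = (93.23 - 87.4)/(3*0.58829958) = 3.3033
Cpk = min(Cpu, Cpl) = 3.3033

3.3033


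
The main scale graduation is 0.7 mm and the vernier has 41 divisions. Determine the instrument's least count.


LC = MSD / n_div
= 0.7 / 41
= 0.0171

0.0171


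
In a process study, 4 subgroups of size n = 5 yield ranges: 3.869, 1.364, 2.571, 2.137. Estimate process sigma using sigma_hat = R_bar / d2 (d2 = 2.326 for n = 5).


R_bar = (3.869 + 1.364 + 2.571 + 2.137) / 4
R_bar = 9.941 / 4 = 2.48525
sigma_hat = R_bar / d2 = 2.48525 / 2.326 = 1.0685

1.0685


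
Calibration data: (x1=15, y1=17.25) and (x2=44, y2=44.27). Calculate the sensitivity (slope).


slope = (y2 - y1) / (x2 - x1)
= (44.27 - 17.25) / (44 - 15)
= 27.0200 / 29
= 0.9317

0.9317


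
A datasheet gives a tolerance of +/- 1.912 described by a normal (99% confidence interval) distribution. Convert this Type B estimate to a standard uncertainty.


u_B = half_width / 2.576
u_B = 1.912 / 2.576
u_B = 0.7422

0.7422


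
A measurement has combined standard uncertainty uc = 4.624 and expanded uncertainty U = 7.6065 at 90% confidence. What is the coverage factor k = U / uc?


k = U / uc
k = 7.6065 / 4.624
k = 1.645

1.645


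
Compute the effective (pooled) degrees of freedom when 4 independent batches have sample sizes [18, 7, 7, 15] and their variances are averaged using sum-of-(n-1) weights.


nu = sum_i (n_i - 1)
nu = ((18 - 1) + (7 - 1) + (7 - 1) + (15 - 1))
nu = 17 + 6 + 6 + 14
nu = 43

43


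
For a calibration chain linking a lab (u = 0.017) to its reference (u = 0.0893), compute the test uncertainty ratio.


TUR = u_lab / u_ref
= 0.017 / 0.0893
= 0.1904

0.1904


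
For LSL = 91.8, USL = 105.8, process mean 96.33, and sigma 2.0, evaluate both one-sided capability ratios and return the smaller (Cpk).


Cpu = (USL - mean) / (3*sigma) = (105.8 - 96.33) / (3*2.0) = 1.5783
Cpl = (mean - LSL) / (3*sigma) = (96.33 - 91.8) / (3*2.0) = 0.7550
Cpk = min(Cpu, Cpl) = 0.7550

0.7550


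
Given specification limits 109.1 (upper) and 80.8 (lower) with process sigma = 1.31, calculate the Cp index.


Cp = (USL - LSL) / (6 * sigma)
= (109.1 - 80.8) / (6 * 1.31)
= 28.3000 / 7.8600
= 3.6005

3.6005


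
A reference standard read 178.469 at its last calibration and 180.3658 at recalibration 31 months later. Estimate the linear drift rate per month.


rate = (v2 - v1) / months
= (180.3658 - 178.469) / 31
= 1.8968 / 31
= 0.0612

0.0612


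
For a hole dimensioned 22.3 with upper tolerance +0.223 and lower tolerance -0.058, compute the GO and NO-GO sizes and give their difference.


GO = nominal - lower_tol (smallest hole = maximum material condition)
GO = 22.3 - 0.058 = 22.242
NO-GO = nominal + upper_tol (largest hole = least material condition)
NO-GO = 22.3 + 0.223 = 22.523
spread = NO-GO - GO = 22.523 - 22.242 = 0.2810

0.2810


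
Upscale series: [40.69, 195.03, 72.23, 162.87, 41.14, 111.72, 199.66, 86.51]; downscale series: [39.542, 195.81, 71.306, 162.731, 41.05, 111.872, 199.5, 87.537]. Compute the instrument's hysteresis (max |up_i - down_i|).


|40.69 - 39.542| = 1.1480
|195.03 - 195.81| = 0.7800
|72.23 - 71.306| = 0.9240
|162.87 - 162.731| = 0.1390
|41.14 - 41.05| = 0.0900
|111.72 - 111.872| = 0.1520
|199.66 - 199.5| = 0.1600
|86.51 - 87.537| = 1.0270
hysteresis = max(diffs) = 1.1480

1.1480


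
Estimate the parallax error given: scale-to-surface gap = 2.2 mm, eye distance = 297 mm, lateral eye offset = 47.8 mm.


error = h * offset / d
= 2.2 * 47.8 / 297
= 0.3541

0.3541


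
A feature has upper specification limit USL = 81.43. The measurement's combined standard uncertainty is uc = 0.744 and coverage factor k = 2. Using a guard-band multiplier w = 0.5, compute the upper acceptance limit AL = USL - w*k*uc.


U = k * uc = 2 * 0.744 = 1.488
guard band g = w * U = 0.5 * 1.488 = 0.744
AL = USL - g = 81.43 - 0.744
AL = 80.6860

80.6860


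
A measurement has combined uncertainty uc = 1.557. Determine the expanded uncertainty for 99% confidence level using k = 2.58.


U = k * uc
U = 2.58 * 1.557
U = 4.0171

4.0171


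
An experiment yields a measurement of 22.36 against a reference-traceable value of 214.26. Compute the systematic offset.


Systematic error = measured - true
= 22.36 - 214.26
= -191.9000

-191.9000


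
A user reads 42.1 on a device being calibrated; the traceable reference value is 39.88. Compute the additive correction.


Correction = standard - reading
= 39.88 - 42.1
= -2.2200

-2.2200


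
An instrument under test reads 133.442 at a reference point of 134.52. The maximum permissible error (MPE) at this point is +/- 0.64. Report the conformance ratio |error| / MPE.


e = indication - reference = 133.442 - 134.52 = -1.0780
|e| = 1.0780
ratio = |e| / MPE = 1.0780 / 0.64
ratio = 1.6844

1.6844


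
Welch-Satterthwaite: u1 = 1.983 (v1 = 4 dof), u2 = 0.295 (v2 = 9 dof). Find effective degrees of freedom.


uc = sqrt(u1^2 + u2^2) = sqrt(1.983^2 + 0.295^2) = 2.0048227
v_eff = uc^4 / (u1^4/v1 + u2^4/v2)
= 2.0048227^4 / (1.983^4/4 + 0.295^4/9)
= 16.154886 / 3.8665657
v_eff = 4.1781

4.1781


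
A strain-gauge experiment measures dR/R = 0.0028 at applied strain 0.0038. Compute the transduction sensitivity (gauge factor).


GF = (dR/R) / epsilon
= 0.0028 / 0.0038
= 0.7368

0.7368


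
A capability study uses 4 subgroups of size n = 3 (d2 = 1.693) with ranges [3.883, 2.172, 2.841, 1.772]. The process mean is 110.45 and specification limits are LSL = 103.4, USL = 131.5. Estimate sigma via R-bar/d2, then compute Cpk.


R_bar = (3.883 + 2.172 + 2.841 + 1.772) / 4 = 2.667
sigma = R_bar / d2 = 2.667 / 1.693 = 1.5753101
Cp = (USL - LSL)/(6*sigma) = (131.5 - 103.4)/(6*1.5753101) = 2.9730
Cpu = (131.5 - 110.45)/(3*1.5753101) = 4.4541
Cpl = (110.45 - 103.4)/(3*1.5753101) = 1.4918
Cpk = min(Cpu, Cpl) = 1.4918

1.4918


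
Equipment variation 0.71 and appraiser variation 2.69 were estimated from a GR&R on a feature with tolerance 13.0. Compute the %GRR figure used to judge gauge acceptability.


GRR = sqrt(EV^2 + AV^2) = sqrt(0.71^2 + 2.69^2) = 2.7821215
%GRR = GRR / tol * 100 = 2.7821215 / 13.0 * 100
%GRR = 21.4009

21.4009


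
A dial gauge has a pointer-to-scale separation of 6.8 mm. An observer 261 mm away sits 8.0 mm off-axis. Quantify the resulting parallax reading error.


error = h * offset / d
= 6.8 * 8.0 / 261
= 0.2084

0.2084


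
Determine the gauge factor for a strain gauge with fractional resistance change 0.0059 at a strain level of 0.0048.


GF = (dR/R) / epsilon
= 0.0059 / 0.0048
= 1.2292

1.2292


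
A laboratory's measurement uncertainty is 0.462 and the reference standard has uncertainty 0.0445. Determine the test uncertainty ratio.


TUR = u_lab / u_ref
= 0.462 / 0.0445
= 10.3820

10.3820


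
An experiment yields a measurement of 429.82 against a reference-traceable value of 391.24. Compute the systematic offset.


Systematic error = measured - true
= 429.82 - 391.24
= 38.5800

38.5800


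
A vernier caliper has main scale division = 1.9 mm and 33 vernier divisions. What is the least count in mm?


LC = MSD / n_div
= 1.9 / 33
= 0.0576

0.0576


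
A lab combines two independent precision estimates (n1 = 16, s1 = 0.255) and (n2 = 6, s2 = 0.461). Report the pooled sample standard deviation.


s_p = sqrt(((n1-1)*s1^2 + (n2-1)*s2^2) / (n1+n2-2))
numerator = (16-1)*0.255^2 + (6-1)*0.461^2 = 0.975375 + 1.062605 = 2.03798
denominator = 16 + 6 - 2 = 20
s_p^2 = 2.03798 / 20 = 0.101899
s_p = sqrt(0.101899) = 0.3192

0.3192


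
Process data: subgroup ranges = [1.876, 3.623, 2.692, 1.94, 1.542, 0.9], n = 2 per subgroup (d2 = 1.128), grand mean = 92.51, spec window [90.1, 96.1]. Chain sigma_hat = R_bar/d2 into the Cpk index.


R_bar = (1.876 + 3.623 + 2.692 + 1.94 + 1.542 + 0.9) / 6 = 2.0955
sigma = R_bar / d2 = 2.0955 / 1.128 = 1.8577128
Cp = (USL - LSL)/(6*sigma) = (96.1 - 90.1)/(6*1.8577128) = 0.5383
Cpu = (96.1 - 92.51)/(3*1.8577128) = 0.6442
Cpl = (92.51 - 90.1)/(3*1.8577128) = 0.4324
Cpk = min(Cpu, Cpl) = 0.4324

0.4324


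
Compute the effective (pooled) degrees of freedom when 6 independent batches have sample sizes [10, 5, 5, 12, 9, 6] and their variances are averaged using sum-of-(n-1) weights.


nu = sum_i (n_i - 1)
nu = ((10 - 1) + (5 - 1) + (5 - 1) + (12 - 1) + (9 - 1) + (6 - 1))
nu = 9 + 4 + 4 + 11 + 8 + 5
nu = 41

41


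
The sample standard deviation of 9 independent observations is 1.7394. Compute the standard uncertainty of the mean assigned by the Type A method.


u_A = s / sqrt(n)
u_A = 1.7394 / sqrt(9)
u_A = 1.7394 / 3
u_A = 0.5798

0.5798


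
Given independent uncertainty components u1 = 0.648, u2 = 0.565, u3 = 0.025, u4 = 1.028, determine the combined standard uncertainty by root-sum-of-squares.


uc = sqrt(0.648^2 + 0.565^2 + 0.025^2 + 1.028^2)
uc = sqrt(1.796538)
uc = 1.3403

1.3403


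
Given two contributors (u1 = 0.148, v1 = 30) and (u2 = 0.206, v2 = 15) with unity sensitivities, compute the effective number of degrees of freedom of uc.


uc = sqrt(u1^2 + u2^2) = sqrt(0.148^2 + 0.206^2) = 0.25365331
v_eff = uc^4 / (u1^4/v1 + u2^4/v2)
= 0.25365331^4 / (0.148^4/30 + 0.206^4/15)
= 0.0041396358 / 0.00013604711
v_eff = 30.4280

30.4280


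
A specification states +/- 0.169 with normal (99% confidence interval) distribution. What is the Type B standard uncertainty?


u_B = half_width / 2.576
u_B = 0.169 / 2.576
u_B = 0.0656

0.0656


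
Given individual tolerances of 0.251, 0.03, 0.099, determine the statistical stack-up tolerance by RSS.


RSS = sqrt(0.251^2 + 0.03^2 + 0.099^2)
= sqrt(0.073702)
= 0.2715

0.2715


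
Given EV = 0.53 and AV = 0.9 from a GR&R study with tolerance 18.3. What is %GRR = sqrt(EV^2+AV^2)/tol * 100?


GRR = sqrt(EV^2 + AV^2) = sqrt(0.53^2 + 0.9^2) = 1.0444616
%GRR = GRR / tol * 100 = 1.0444616 / 18.3 * 100
%GRR = 5.7074

5.7074


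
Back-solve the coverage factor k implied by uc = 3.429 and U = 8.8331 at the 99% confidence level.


k = U / uc
k = 8.8331 / 3.429
k = 2.576

2.576


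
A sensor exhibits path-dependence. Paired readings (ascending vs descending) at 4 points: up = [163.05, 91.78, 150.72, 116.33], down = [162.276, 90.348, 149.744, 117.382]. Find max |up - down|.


|163.05 - 162.276| = 0.7740
|91.78 - 90.348| = 1.4320
|150.72 - 149.744| = 0.9760
|116.33 - 117.382| = 1.0520
hysteresis = max(diffs) = 1.4320

1.4320


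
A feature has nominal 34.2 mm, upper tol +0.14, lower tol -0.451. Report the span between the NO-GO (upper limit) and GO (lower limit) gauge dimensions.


GO = nominal - lower_tol (smallest hole = maximum material condition)
GO = 34.2 - 0.451 = 33.749
NO-GO = nominal + upper_tol (largest hole = least material condition)
NO-GO = 34.2 + 0.14 = 34.34
spread = NO-GO - GO = 34.34 - 33.749 = 0.5910

0.5910


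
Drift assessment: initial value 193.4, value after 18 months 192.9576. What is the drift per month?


rate = (v2 - v1) / months
= (192.9576 - 193.4) / 18
= -0.4424 / 18
= -0.0246

-0.0246


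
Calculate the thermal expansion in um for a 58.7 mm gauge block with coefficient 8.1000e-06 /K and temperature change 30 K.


dL = L * alpha * dT
= 58.7 * 8.1000e-06 * 30
= 0.0142641 mm
dL_um = 0.0142641 * 1000 = 14.2641 um

14.2641


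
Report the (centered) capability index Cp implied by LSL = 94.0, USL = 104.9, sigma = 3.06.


Cp = (USL - LSL) / (6 * sigma)
= (104.9 - 94.0) / (6 * 3.06)
= 10.9000 / 18.3600
= 0.5937

0.5937


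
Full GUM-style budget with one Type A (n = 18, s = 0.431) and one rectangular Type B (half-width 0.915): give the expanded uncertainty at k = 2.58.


u_A = s / sqrt(n) = 0.431 / sqrt(18) = 0.10158767
u_B = half_width / sqrt(3) = 0.915 / sqrt(3) = 0.5282755
uc = sqrt(u_A^2 + u_B^2) = sqrt(0.10158767^2 + 0.5282755^2) = 0.53795451
U = k * uc = 2.58 * 0.53795451
U = 1.3879

1.3879


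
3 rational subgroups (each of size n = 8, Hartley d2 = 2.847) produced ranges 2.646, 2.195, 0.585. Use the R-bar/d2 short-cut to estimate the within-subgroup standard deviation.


R_bar = (2.646 + 2.195 + 0.585) / 3
R_bar = 5.426 / 3 = 1.8086667
sigma_hat = R_bar / d2 = 1.8086667 / 2.847 = 0.6353

0.6353
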